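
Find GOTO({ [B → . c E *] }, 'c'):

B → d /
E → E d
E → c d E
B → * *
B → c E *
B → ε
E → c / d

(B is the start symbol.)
GOTO(I, 'c') = CLOSURE({ [A → αX.β] : [A → α.Xβ] ∈ I, X = 'c' })

Items with dot before 'c', with the dot advanced:
  [B → . c E *] → [B → c . E *]
Closure of the advanced items:
  [B → c . E *] has the dot before E: add [E → . E d], [E → . c d E], [E → . c / d]

GOTO = { [B → c . E *], [E → . E d], [E → . c / d], [E → . c d E] }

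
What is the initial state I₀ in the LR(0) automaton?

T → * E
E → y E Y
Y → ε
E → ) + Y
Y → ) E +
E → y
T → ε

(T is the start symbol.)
First, augment the grammar with T' → T
I₀ = CLOSURE({ [T' → . T] }):
  [T' → . T] has the dot before T: add [T → . * E], [T → .]
No further items can be added.

I₀ = { [T → . * E], [T → .], [T' → . T] }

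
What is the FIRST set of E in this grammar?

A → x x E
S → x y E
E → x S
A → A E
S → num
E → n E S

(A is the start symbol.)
{ 'n', 'x' }

To compute FIRST(E), examine every production with E on the left-hand side, reading each right-hand side left to right until a non-nullable symbol is reached.

From E → x S:
  - x is a terminal: add 'x' and stop
From E → n E S:
  - n is a terminal: add 'n' and stop

Collecting: FIRST(E) = { 'n', 'x' }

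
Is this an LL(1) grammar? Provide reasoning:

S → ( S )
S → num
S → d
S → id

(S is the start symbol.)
A grammar is LL(1) if for each non-terminal N with multiple productions, the predict sets of those productions are pairwise disjoint, where PREDICT(N → α) = (FIRST(α) \ {ε}) ∪ (FOLLOW(N) if α ⇒* ε).

For S:
  PREDICT(S → '(' S ')') = { '(' }
  PREDICT(S → num) = { 'num' }
  PREDICT(S → d) = { 'd' }
  PREDICT(S → id) = { 'id' }

All predict sets are disjoint. The grammar IS LL(1).

Answer: Yes, the grammar is LL(1).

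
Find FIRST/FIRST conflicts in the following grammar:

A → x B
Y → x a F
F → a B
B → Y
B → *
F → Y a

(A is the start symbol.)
No FIRST/FIRST conflicts.

FIRST sets of the non-terminals at (or reachable through a nullable prefix from) the front of some alternative:
  FIRST(Y) = { 'x' }

Productions for F:
  F → a B: FIRST = { 'a' }
  F → Y a: FIRST = { 'x' }
Productions for B:
  B → Y: FIRST = { 'x' }
  B → *: FIRST = { '*' }
A, Y have only one production, so no FIRST/FIRST conflict is possible there.

All alternatives of each non-terminal have pairwise disjoint FIRST sets.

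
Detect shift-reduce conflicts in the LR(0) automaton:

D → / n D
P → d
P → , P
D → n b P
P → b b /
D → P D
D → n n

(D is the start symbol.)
Augment with D' → D and build the canonical LR(0) collection (I0 = CLOSURE({[D' → . D]}), then GOTO on every symbol after a dot until no new states appear). It has 17 states:
  I0: { [D → . / n D], [D → . P D], [D → . n b P], [D → . n n], [D' → . D], [P → . , P], [P → . b b /], [P → . d] }  — shift
  I1: { [P → , . P], [P → . , P], [P → . b b /], [P → . d] }  — shift
  I2: { [D → / . n D] }  — shift
  I3: { [D' → D .] }  — accept
  I4: { [D → . / n D], [D → . P D], [D → . n b P], [D → . n n], [D → P . D], [P → . , P], [P → . b b /], [P → . d] }  — shift
  I5: { [P → b . b /] }  — shift
  I6: { [P → d .] }  — reduce
  I7: { [D → n . b P], [D → n . n] }  — shift
  I8: { [D → n b . P], [P → . , P], [P → . b b /], [P → . d] }  — shift
  I9: { [D → n n .] }  — reduce
  I10: { [D → n b P .] }  — reduce
  I11: { [P → b b . /] }  — shift
  I12: { [P → b b / .] }  — reduce
  I13: { [D → P D .] }  — reduce
  I14: { [D → . / n D], [D → . P D], [D → . n b P], [D → . n n], [D → / n . D], [P → . , P], [P → . b b /], [P → . d] }  — shift
  I15: { [D → / n D .] }  — reduce
  I16: { [P → , P .] }  — reduce

No state contains both a complete item and a shift item.

Answer: No shift-reduce conflicts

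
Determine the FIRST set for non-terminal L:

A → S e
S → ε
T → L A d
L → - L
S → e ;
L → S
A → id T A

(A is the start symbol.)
{ '-', 'e', ε }

To compute FIRST(L), examine every production with L on the left-hand side, reading each right-hand side left to right until a non-nullable symbol is reached.

FIRST sets of the other non-terminals involved (by the same procedure, iterated to a fixed point):
  FIRST(S) = { 'e', ε }

From L → - L:
  - '-' is a terminal: add '-' and stop
From L → S:
  - S is a non-terminal: add FIRST(S) \ {ε} = { 'e' }
    S is nullable and nothing follows, so the whole right-hand side can vanish: ε ∈ FIRST(L)

Collecting: FIRST(L) = { '-', 'e', ε }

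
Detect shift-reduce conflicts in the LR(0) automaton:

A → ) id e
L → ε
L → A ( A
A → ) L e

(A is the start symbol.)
Yes — I1: [L → .] vs [A → . ) L e]

A shift-reduce conflict occurs when an LR(0) state has both:
  - a complete (reduce) item [A → α .] (dot at the end), and
  - a shift item [B → β . c γ] (dot before a terminal).

Augment with A' → A and build the canonical LR(0) collection (I0 = CLOSURE({[A' → . A]}), then GOTO on every symbol after a dot until no new states appear). It has 10 states:
  I0: { [A → . ) L e], [A → . ) id e], [A' → . A] }  — shift
  I1: { [A → ) . L e], [A → ) . id e], [A → . ) L e], [A → . ) id e], [L → . A ( A], [L → .] }  — shift, reduce
  I2: { [A' → A .] }  — accept
  I3: { [L → A . ( A] }  — shift
  I4: { [A → ) L . e] }  — shift
  I5: { [A → ) id . e] }  — shift
  I6: { [A → ) id e .] }  — reduce
  I7: { [A → ) L e .] }  — reduce
  I8: { [A → . ) L e], [A → . ) id e], [L → A ( . A] }  — shift
  I9: { [L → A ( A .] }  — reduce

I1 contains reduce item [L → .] and shift items [A → . ) L e], [A → . ) id e], [A → ) . id e] — shift-reduce conflict.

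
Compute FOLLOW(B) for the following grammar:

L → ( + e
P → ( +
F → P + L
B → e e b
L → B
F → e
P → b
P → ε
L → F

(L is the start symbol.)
{ $ }

To compute FOLLOW(B), find every occurrence of B on a right-hand side N → α B β: add FIRST(β) \ {ε}, and if β is empty or nullable also add FOLLOW(N). Iterate to a fixed point.

In L → B: B is at the end, add FOLLOW(L)

The FOLLOW sets referred to above (computed the same way, to a fixed point):
  FOLLOW(L) = { $ }

Taking the union: FOLLOW(B) = { $ }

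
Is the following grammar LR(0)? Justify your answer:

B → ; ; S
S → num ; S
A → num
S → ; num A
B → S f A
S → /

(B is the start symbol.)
Yes, the grammar is LR(0)

A grammar is LR(0) if no state in the canonical LR(0) collection has:
  - both a shift item (dot before a terminal) and a complete item (shift-reduce conflict), or
  - two or more complete items (reduce-reduce conflict; the accept item [B' → B .] counts as a complete item here).

Augment with B' → B and build the canonical LR(0) collection (I0 = CLOSURE({[B' → . B]}), then GOTO on every symbol after a dot until no new states appear). It has 16 states:
  I0: { [B → . ; ; S], [B → . S f A], [B' → . B], [S → . /], [S → . ; num A], [S → . num ; S] }  — shift
  I1: { [S → / .] }  — reduce
  I2: { [B → ; . ; S], [S → ; . num A] }  — shift
  I3: { [B' → B .] }  — accept
  I4: { [B → S . f A] }  — shift
  I5: { [S → num . ; S] }  — shift
  I6: { [S → . /], [S → . ; num A], [S → . num ; S], [S → num ; . S] }  — shift
  I7: { [S → ; . num A] }  — shift
  I8: { [S → num ; S .] }  — reduce
  I9: { [A → . num], [S → ; num . A] }  — shift
  I10: { [S → ; num A .] }  — reduce
  I11: { [A → num .] }  — reduce
  I12: { [A → . num], [B → S f . A] }  — shift
  I13: { [B → S f A .] }  — reduce
  I14: { [B → ; ; . S], [S → . /], [S → . ; num A], [S → . num ; S] }  — shift
  I15: { [B → ; ; S .] }  — reduce

Every state is either a pure shift/goto state or contains exactly one complete item and nothing to shift — no conflicts. The grammar is LR(0).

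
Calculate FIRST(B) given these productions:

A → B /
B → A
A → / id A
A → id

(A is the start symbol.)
{ '/', 'id' }

FIRST sets of the other non-terminals involved (by the same procedure, iterated to a fixed point):
  FIRST(A) = { '/', 'id' }

From B → A:
  - A is a non-terminal: add FIRST(A) \ {ε} = { '/', 'id' }
    A is not nullable, so stop

Collecting: FIRST(B) = { '/', 'id' }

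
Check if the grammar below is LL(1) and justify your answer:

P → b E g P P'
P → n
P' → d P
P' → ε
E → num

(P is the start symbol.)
No. Predict set conflict for P': { 'd' }

A grammar is LL(1) if for each non-terminal N with multiple productions, the predict sets of those productions are pairwise disjoint, where PREDICT(N → α) = (FIRST(α) \ {ε}) ∪ (FOLLOW(N) if α ⇒* ε).

Relevant sets:
  FOLLOW(P') = { $, 'd' }

For P:
  PREDICT(P → b E g P P') = { 'b' }
  PREDICT(P → n) = { 'n' }
For P':
  PREDICT(P' → d P) = { 'd' }
  PREDICT(P' → ε) = { $, 'd' }
E has a single production, so nothing to check there.

Conflict found: Predict set conflict for P': { 'd' }
The grammar is NOT LL(1).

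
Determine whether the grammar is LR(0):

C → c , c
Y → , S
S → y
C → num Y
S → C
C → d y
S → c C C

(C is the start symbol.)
A grammar is LR(0) if no state in the canonical LR(0) collection has:
  - both a shift item (dot before a terminal) and a complete item (shift-reduce conflict), or
  - two or more complete items (reduce-reduce conflict; the accept item [C' → C .] counts as a complete item here).

Augment with C' → C and build the canonical LR(0) collection (I0 = CLOSURE({[C' → . C]}), then GOTO on every symbol after a dot until no new states appear). It has 16 states:
  I0: { [C → . c , c], [C → . d y], [C → . num Y], [C' → . C] }  — shift
  I1: { [C' → C .] }  — accept
  I2: { [C → c . , c] }  — shift
  I3: { [C → d . y] }  — shift
  I4: { [C → num . Y], [Y → . , S] }  — shift
  I5: { [C → . c , c], [C → . d y], [C → . num Y], [S → . C], [S → . c C C], [S → . y], [Y → , . S] }  — shift
  I6: { [C → num Y .] }  — reduce
  I7: { [S → C .] }  — reduce
  I8: { [Y → , S .] }  — reduce
  I9: { [C → . c , c], [C → . d y], [C → . num Y], [C → c . , c], [S → c . C C] }  — shift
  I10: { [S → y .] }  — reduce
  I11: { [C → c , . c] }  — shift
  I12: { [C → . c , c], [C → . d y], [C → . num Y], [S → c C . C] }  — shift
  I13: { [S → c C C .] }  — reduce
  I14: { [C → c , c .] }  — reduce
  I15: { [C → d y .] }  — reduce

Every state is either a pure shift/goto state or contains exactly one complete item and nothing to shift — no conflicts. The grammar is LR(0).

Answer: Yes, the grammar is LR(0)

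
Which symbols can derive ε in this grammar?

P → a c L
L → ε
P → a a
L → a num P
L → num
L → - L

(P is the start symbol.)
ε-productions: L → ε
So L is immediately nullable.
No further non-terminal can be added: every production for the remaining non-terminals contains a terminal or a non-nullable non-terminal.
Nullable = { 'L' }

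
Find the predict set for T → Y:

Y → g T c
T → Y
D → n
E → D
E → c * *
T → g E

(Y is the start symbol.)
{ 'g' }

PREDICT(T → Y) = (FIRST(RHS) \ {ε}) ∪ (FOLLOW(T) if ε ∈ FIRST(RHS), i.e. RHS ⇒* ε)
FIRST(Y) = { 'g' }
FIRST(Y) = { 'g' }
ε ∉ FIRST(Y), so FOLLOW(T) is not added.
PREDICT(T → Y) = { 'g' }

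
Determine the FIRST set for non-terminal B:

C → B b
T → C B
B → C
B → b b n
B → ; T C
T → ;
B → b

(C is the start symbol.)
To compute FIRST(B), examine every production with B on the left-hand side, reading each right-hand side left to right until a non-nullable symbol is reached.

FIRST sets of the other non-terminals involved (by the same procedure, iterated to a fixed point):
  FIRST(C) = { ';', 'b' }

From B → C:
  - C is a non-terminal: add FIRST(C) \ {ε} = { ';', 'b' }
    C is not nullable, so stop
From B → b b n:
  - b is a terminal: add 'b' and stop
From B → ; T C:
  - ';' is a terminal: add ';' and stop
From B → b:
  - b is a terminal: add 'b' and stop

Collecting: FIRST(B) = { ';', 'b' }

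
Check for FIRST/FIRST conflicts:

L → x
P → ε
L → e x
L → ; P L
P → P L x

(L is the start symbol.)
No FIRST/FIRST conflicts.

A FIRST/FIRST conflict occurs when two productions N → α and N → β for the same non-terminal have FIRST(α) ∩ FIRST(β) ≠ ∅ (with ε ∈ FIRST of a nullable right-hand side, so two nullable alternatives also conflict).

FIRST sets of the non-terminals at (or reachable through a nullable prefix from) the front of some alternative:
  FIRST(P) = { ';', 'e', 'x', ε }
  FIRST(L) = { ';', 'e', 'x' }

Productions for L:
  L → x: FIRST = { 'x' }
  L → e x: FIRST = { 'e' }
  L → ; P L: FIRST = { ';' }
Productions for P:
  P → ε: FIRST = { ε }
  P → P L x: FIRST = { ';', 'e', 'x' }

All alternatives of each non-terminal have pairwise disjoint FIRST sets.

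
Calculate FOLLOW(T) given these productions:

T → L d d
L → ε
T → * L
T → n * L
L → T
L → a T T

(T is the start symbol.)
T is the start symbol, so $ ∈ FOLLOW(T).
In L → T: T is at the end, add FOLLOW(L)
In L → a T T: T is followed by T, add FIRST(T) \ {ε} = { '*', 'a', 'd', 'n' }
In L → a T T: T is at the end, add FOLLOW(L)

The FOLLOW sets referred to above (computed the same way, to a fixed point):
  FOLLOW(L) = { $, '*', 'a', 'd', 'n' }

Taking the union: FOLLOW(T) = { $, '*', 'a', 'd', 'n' }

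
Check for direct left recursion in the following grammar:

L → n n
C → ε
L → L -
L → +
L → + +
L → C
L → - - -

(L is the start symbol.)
Yes, L is left-recursive

Direct left recursion occurs when N → N α for some non-terminal N (the right-hand side begins with the left-hand side itself).

L → n n: starts with n
C → ε: starts with ε
L → L -: LEFT RECURSIVE (starts with L)
L → +: starts with '+'
L → + +: starts with '+'
L → C: starts with C
L → - - -: starts with '-'

The grammar has direct left recursion on: L.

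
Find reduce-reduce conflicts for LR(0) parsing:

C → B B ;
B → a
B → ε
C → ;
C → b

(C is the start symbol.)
No reduce-reduce conflicts

Augment with C' → C and build the canonical LR(0) collection (I0 = CLOSURE({[C' → . C]}), then GOTO on every symbol after a dot until no new states appear). It has 8 states:
  I0: { [B → . a], [B → .], [C → . ;], [C → . B B ;], [C → . b], [C' → . C] }  — shift, reduce
  I1: { [C → ; .] }  — reduce
  I2: { [B → . a], [B → .], [C → B . B ;] }  — shift, reduce
  I3: { [C' → C .] }  — accept
  I4: { [B → a .] }  — reduce
  I5: { [C → b .] }  — reduce
  I6: { [C → B B . ;] }  — shift
  I7: { [C → B B ; .] }  — reduce

No state contains more than one complete item.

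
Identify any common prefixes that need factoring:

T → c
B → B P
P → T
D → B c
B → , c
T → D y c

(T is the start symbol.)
No, left-factoring is not needed

Left-factoring is needed when two productions for the same non-terminal
share a common prefix on the right-hand side.

Productions for T:
  T → c
  T → D y c
Productions for B:
  B → B P
  B → , c

No common prefixes found.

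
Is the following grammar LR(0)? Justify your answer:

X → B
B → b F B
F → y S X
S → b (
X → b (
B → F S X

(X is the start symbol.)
A grammar is LR(0) if no state in the canonical LR(0) collection has:
  - both a shift item (dot before a terminal) and a complete item (shift-reduce conflict), or
  - two or more complete items (reduce-reduce conflict; the accept item [X' → X .] counts as a complete item here).

Augment with X' → X and build the canonical LR(0) collection (I0 = CLOSURE({[X' → . X]}), then GOTO on every symbol after a dot until no new states appear). It has 16 states:
  I0: { [B → . F S X], [B → . b F B], [F → . y S X], [X → . B], [X → . b (], [X' → . X] }  — shift
  I1: { [X → B .] }  — reduce
  I2: { [B → F . S X], [S → . b (] }  — shift
  I3: { [X' → X .] }  — accept
  I4: { [B → b . F B], [F → . y S X], [X → b . (] }  — shift
  I5: { [F → y . S X], [S → . b (] }  — shift
  I6: { [B → . F S X], [B → . b F B], [F → . y S X], [F → y S . X], [X → . B], [X → . b (] }  — shift
  I7: { [S → b . (] }  — shift
  I8: { [S → b ( .] }  — reduce
  I9: { [F → y S X .] }  — reduce
  I10: { [X → b ( .] }  — reduce
  I11: { [B → . F S X], [B → . b F B], [B → b F . B], [F → . y S X] }  — shift
  I12: { [B → b F B .] }  — reduce
  I13: { [B → b . F B], [F → . y S X] }  — shift
  I14: { [B → . F S X], [B → . b F B], [B → F S . X], [F → . y S X], [X → . B], [X → . b (] }  — shift
  I15: { [B → F S X .] }  — reduce

Every state is either a pure shift/goto state or contains exactly one complete item and nothing to shift — no conflicts. The grammar is LR(0).

Answer: Yes, the grammar is LR(0)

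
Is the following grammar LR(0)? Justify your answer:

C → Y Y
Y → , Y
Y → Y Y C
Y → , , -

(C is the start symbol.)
A grammar is LR(0) if no state in the canonical LR(0) collection has:
  - both a shift item (dot before a terminal) and a complete item (shift-reduce conflict), or
  - two or more complete items (reduce-reduce conflict; the accept item [C' → C .] counts as a complete item here).

Augment with C' → C and build the canonical LR(0) collection (I0 = CLOSURE({[C' → . C]}), then GOTO on every symbol after a dot until no new states appear). It has 12 states:
  I0: { [C → . Y Y], [C' → . C], [Y → . , , -], [Y → . , Y], [Y → . Y Y C] }  — shift
  I1: { [Y → , . , -], [Y → , . Y], [Y → . , , -], [Y → . , Y], [Y → . Y Y C] }  — shift
  I2: { [C' → C .] }  — accept
  I3: { [C → Y . Y], [Y → . , , -], [Y → . , Y], [Y → . Y Y C], [Y → Y . Y C] }  — shift
  I4: { [C → . Y Y], [C → Y Y .], [Y → . , , -], [Y → . , Y], [Y → . Y Y C], [Y → Y . Y C], [Y → Y Y . C] }  — shift, reduce
  I5: { [Y → Y Y C .] }  — reduce
  I6: { [C → . Y Y], [C → Y . Y], [Y → . , , -], [Y → . , Y], [Y → . Y Y C], [Y → Y . Y C], [Y → Y Y . C] }  — shift
  I7: { [C → . Y Y], [C → Y . Y], [C → Y Y .], [Y → . , , -], [Y → . , Y], [Y → . Y Y C], [Y → Y . Y C], [Y → Y Y . C] }  — shift, reduce
  I8: { [Y → , , . -], [Y → , . , -], [Y → , . Y], [Y → . , , -], [Y → . , Y], [Y → . Y Y C] }  — shift
  I9: { [Y → , Y .], [Y → . , , -], [Y → . , Y], [Y → . Y Y C], [Y → Y . Y C] }  — shift, reduce
  I10: { [C → . Y Y], [Y → . , , -], [Y → . , Y], [Y → . Y Y C], [Y → Y . Y C], [Y → Y Y . C] }  — shift
  I11: { [Y → , , - .] }  — reduce

Conflict in state I4:
  Shift-reduce conflict between [C → Y Y .] and [Y → . , , -]
So the grammar is NOT LR(0).

Answer: No. Shift-reduce conflict between [C → Y Y .] and [Y → . , , -]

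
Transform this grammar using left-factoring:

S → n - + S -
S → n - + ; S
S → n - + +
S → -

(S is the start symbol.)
S → n - + S'
S' → S -
S' → ; S
S' → +
S → -

Left-factoring transforms A → αβ₁ | αβ₂ into A → αA' and A' → β₁ | β₂
(α is the longest common prefix among the alternatives). Repeat until
no nonterminal has two alternatives with a common prefix.

Round 1: S has alternatives sharing prefix 'n - +'. Introduce S': S → n - + S'
  Add: S' → S -
  Add: S' → ; S
  Add: S' → +

No remaining common prefixes — done.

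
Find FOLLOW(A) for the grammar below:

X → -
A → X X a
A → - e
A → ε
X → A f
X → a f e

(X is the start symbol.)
To compute FOLLOW(A), find every occurrence of A on a right-hand side N → α A β: add FIRST(β) \ {ε}, and if β is empty or nullable also add FOLLOW(N). Iterate to a fixed point.

In X → A f: A is followed by f, add FIRST(f) \ {ε} = { 'f' }

Taking the union: FOLLOW(A) = { 'f' }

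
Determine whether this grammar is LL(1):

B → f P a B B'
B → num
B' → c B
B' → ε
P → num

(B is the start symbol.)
No. Predict set conflict for B': { 'c' }

Relevant sets:
  FOLLOW(B') = { $, 'c' }

For B:
  PREDICT(B → f P a B B') = { 'f' }
  PREDICT(B → num) = { 'num' }
For B':
  PREDICT(B' → c B) = { 'c' }
  PREDICT(B' → ε) = { $, 'c' }
P has a single production, so nothing to check there.

Conflict found: Predict set conflict for B': { 'c' }
The grammar is NOT LL(1).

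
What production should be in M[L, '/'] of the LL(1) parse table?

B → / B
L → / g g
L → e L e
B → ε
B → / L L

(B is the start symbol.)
To find M[L, '/'], we find productions for L where '/' is in the predict set (PREDICT(N → α) = (FIRST(α) \ {ε}) ∪ (FOLLOW(N) if α ⇒* ε)).

L → / g g: PREDICT = { '/' }
  '/' is in predict set, so this production goes in M[L, '/']
L → e L e: PREDICT = { 'e' }

M[L, '/'] = L → / g g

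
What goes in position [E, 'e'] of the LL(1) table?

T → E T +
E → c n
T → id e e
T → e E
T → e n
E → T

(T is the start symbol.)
E → T

To find M[E, 'e'], we find productions for E where 'e' is in the predict set (PREDICT(N → α) = (FIRST(α) \ {ε}) ∪ (FOLLOW(N) if α ⇒* ε)).

Relevant sets:
  FIRST(T) = { 'c', 'e', 'id' }

E → c n: PREDICT = { 'c' }
E → T: PREDICT = { 'c', 'e', 'id' }
  'e' is in predict set, so this production goes in M[E, 'e']

M[E, 'e'] = E → T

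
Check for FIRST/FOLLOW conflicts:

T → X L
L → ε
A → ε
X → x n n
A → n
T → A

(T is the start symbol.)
Nullable non-terminals: A, L, T.
FIRST sets used below: FIRST(X) = { 'x' }, FIRST(A) = { 'n', ε }

A: nullable alternative(s) A → ε; FOLLOW(A) = { $ }
  A → ε: FIRST \ {ε} = { } — this is the only nullable alternative, skip
  A → n: FIRST \ {ε} = { 'n' } — disjoint from FOLLOW(A)
L has a nullable alternative but only one production, so nothing to check.

T: nullable alternative(s) T → A; FOLLOW(T) = { $ }
  T → X L: FIRST \ {ε} = { 'x' } — disjoint from FOLLOW(T)
  T → A: FIRST \ {ε} = { 'n' } — this is the only nullable alternative, skip

X has no nullable alternative, so no FIRST/FOLLOW check is needed there.

No FIRST/FOLLOW conflicts found.

Answer: No FIRST/FOLLOW conflicts.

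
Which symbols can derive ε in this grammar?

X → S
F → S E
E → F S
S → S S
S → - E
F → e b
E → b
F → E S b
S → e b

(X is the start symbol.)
None

A non-terminal is nullable if it can derive ε (the empty string): either it has an ε-production, or it has a production whose right-hand side consists entirely of nullable non-terminals.

There are no ε-productions, so no non-terminal can derive ε.
No non-terminals are nullable.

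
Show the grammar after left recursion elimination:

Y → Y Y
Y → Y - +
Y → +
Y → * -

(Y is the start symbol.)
Y is directly left-recursive. The standard transformation for
  A → A α₁ | ... | A α_m | β₁ | ... | β_n
is
  A  → β₁ A' | ... | β_n A'
  A' → α₁ A' | ... | α_m A' | ε

Y → + becomes Y → + Y'
Y → * - becomes Y → * - Y'
Y → Y Y becomes Y' → Y Y'
Y → Y - + becomes Y' → - + Y'
Add Y' → ε

Resulting grammar:
Y → + Y'
Y → * - Y'
Y' → Y Y'
Y' → - + Y'
Y' → ε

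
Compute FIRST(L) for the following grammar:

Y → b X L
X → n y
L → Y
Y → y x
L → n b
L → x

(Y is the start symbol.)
{ 'b', 'n', 'x', 'y' }

FIRST sets of the other non-terminals involved (by the same procedure, iterated to a fixed point):
  FIRST(Y) = { 'b', 'y' }

From L → Y:
  - Y is a non-terminal: add FIRST(Y) \ {ε} = { 'b', 'y' }
    Y is not nullable, so stop
From L → n b:
  - n is a terminal: add 'n' and stop
From L → x:
  - x is a terminal: add 'x' and stop

Collecting: FIRST(L) = { 'b', 'n', 'x', 'y' }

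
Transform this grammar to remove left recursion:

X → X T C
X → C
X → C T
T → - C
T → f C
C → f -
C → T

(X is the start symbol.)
X is directly left-recursive. The standard transformation for
  A → A α₁ | ... | A α_m | β₁ | ... | β_n
is
  A  → β₁ A' | ... | β_n A'
  A' → α₁ A' | ... | α_m A' | ε

X → C becomes X → C X'
X → C T becomes X → C T X'
X → X T C becomes X' → T C X'
Add X' → ε

Productions for other non-terminals are unchanged:
  T → - C
  T → f C
  C → f -
  C → T

Resulting grammar:
X → C X'
X → C T X'
X' → T C X'
X' → ε
T → - C
T → f C
C → f -
C → T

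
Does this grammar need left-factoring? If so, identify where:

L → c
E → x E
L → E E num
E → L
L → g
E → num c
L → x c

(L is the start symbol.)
Left-factoring is needed when two productions for the same non-terminal
share a common prefix on the right-hand side.

Productions for L:
  L → c
  L → E E num
  L → g
  L → x c
Productions for E:
  E → x E
  E → L
  E → num c

No common prefixes found.

Answer: No, left-factoring is not needed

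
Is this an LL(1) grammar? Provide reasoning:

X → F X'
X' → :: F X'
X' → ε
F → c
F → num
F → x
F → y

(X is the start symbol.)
Yes, the grammar is LL(1).

A grammar is LL(1) if for each non-terminal N with multiple productions, the predict sets of those productions are pairwise disjoint, where PREDICT(N → α) = (FIRST(α) \ {ε}) ∪ (FOLLOW(N) if α ⇒* ε).

Relevant sets:
  FOLLOW(X') = { $ }

For X':
  PREDICT(X' → :: F X') = { '::' }
  PREDICT(X' → ε) = { $ }
For F:
  PREDICT(F → c) = { 'c' }
  PREDICT(F → num) = { 'num' }
  PREDICT(F → x) = { 'x' }
  PREDICT(F → y) = { 'y' }
X has a single production, so nothing to check there.

All predict sets are disjoint. The grammar IS LL(1).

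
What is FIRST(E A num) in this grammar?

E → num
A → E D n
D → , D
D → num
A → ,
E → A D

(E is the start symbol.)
FIRST sets of the non-terminals involved (from the grammar, by fixed-point iteration):
  FIRST(E) = { ',', 'num' }

To compute FIRST(E A num), process the symbols left to right:
Symbol E is a non-terminal. Add FIRST(E) \ {ε} = { ',', 'num' }
E is not nullable (ε ∉ FIRST(E)), so stop here.
FIRST(E A num) = { ',', 'num' }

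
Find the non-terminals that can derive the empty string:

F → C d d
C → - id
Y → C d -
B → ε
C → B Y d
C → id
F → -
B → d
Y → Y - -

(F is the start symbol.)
A non-terminal is nullable if it can derive ε (the empty string): either it has an ε-production, or it has a production whose right-hand side consists entirely of nullable non-terminals.

ε-productions: B → ε
So B is immediately nullable.
No further non-terminal can be added: every production for the remaining non-terminals contains a terminal or a non-nullable non-terminal.
Nullable = { 'B' }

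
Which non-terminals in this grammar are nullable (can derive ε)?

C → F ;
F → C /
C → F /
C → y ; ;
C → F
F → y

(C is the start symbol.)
There are no ε-productions, so no non-terminal can derive ε.
No non-terminals are nullable.

Answer: None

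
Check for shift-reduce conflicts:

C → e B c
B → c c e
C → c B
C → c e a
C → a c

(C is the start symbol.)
Augment with C' → C and build the canonical LR(0) collection (I0 = CLOSURE({[C' → . C]}), then GOTO on every symbol after a dot until no new states appear). It has 14 states:
  I0: { [C → . a c], [C → . c B], [C → . c e a], [C → . e B c], [C' → . C] }  — shift
  I1: { [C' → C .] }  — accept
  I2: { [C → a . c] }  — shift
  I3: { [B → . c c e], [C → c . B], [C → c . e a] }  — shift
  I4: { [B → . c c e], [C → e . B c] }  — shift
  I5: { [C → e B . c] }  — shift
  I6: { [B → c . c e] }  — shift
  I7: { [B → c c . e] }  — shift
  I8: { [B → c c e .] }  — reduce
  I9: { [C → e B c .] }  — reduce
  I10: { [C → c B .] }  — reduce
  I11: { [C → c e . a] }  — shift
  I12: { [C → c e a .] }  — reduce
  I13: { [C → a c .] }  — reduce

No state contains both a complete item and a shift item.

Answer: No shift-reduce conflicts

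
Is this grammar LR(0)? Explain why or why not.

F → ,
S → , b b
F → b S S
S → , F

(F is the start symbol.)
A grammar is LR(0) if no state in the canonical LR(0) collection has:
  - both a shift item (dot before a terminal) and a complete item (shift-reduce conflict), or
  - two or more complete items (reduce-reduce conflict; the accept item [F' → F .] counts as a complete item here).

Augment with F' → F and build the canonical LR(0) collection (I0 = CLOSURE({[F' → . F]}), then GOTO on every symbol after a dot until no new states appear). It has 10 states:
  I0: { [F → . ,], [F → . b S S], [F' → . F] }  — shift
  I1: { [F → , .] }  — reduce
  I2: { [F' → F .] }  — accept
  I3: { [F → b . S S], [S → . , F], [S → . , b b] }  — shift
  I4: { [F → . ,], [F → . b S S], [S → , . F], [S → , . b b] }  — shift
  I5: { [F → b S . S], [S → . , F], [S → . , b b] }  — shift
  I6: { [F → b S S .] }  — reduce
  I7: { [S → , F .] }  — reduce
  I8: { [F → b . S S], [S → , b . b], [S → . , F], [S → . , b b] }  — shift
  I9: { [S → , b b .] }  — reduce

Every state is either a pure shift/goto state or contains exactly one complete item and nothing to shift — no conflicts. The grammar is LR(0).

Answer: Yes, the grammar is LR(0)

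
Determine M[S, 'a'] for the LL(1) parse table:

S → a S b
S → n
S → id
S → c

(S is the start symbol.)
S → a S b

To find M[S, 'a'], we find productions for S where 'a' is in the predict set (PREDICT(N → α) = (FIRST(α) \ {ε}) ∪ (FOLLOW(N) if α ⇒* ε)).

S → a S b: PREDICT = { 'a' }
  'a' is in predict set, so this production goes in M[S, 'a']
S → n: PREDICT = { 'n' }
S → id: PREDICT = { 'id' }
S → c: PREDICT = { 'c' }

M[S, 'a'] = S → a S b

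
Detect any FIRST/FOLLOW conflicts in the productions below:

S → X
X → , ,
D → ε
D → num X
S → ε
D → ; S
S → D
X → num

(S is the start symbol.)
A FIRST/FOLLOW conflict occurs when a non-terminal N has a nullable alternative N → β (β ⇒* ε) and another alternative N → α with FIRST(α) ∩ FOLLOW(N) ≠ ∅: on such a lookahead the parser cannot decide between expanding α and letting N vanish via β.

Nullable non-terminals: D, S.
FIRST sets used below: FIRST(X) = { ',', 'num' }, FIRST(D) = { ';', 'num', ε }

D: nullable alternative(s) D → ε; FOLLOW(D) = { $ }
  D → ε: FIRST \ {ε} = { } — this is the only nullable alternative, skip
  D → num X: FIRST \ {ε} = { 'num' } — disjoint from FOLLOW(D)
  D → ; S: FIRST \ {ε} = { ';' } — disjoint from FOLLOW(D)

S: nullable alternative(s) S → ε, S → D; FOLLOW(S) = { $ }
  S → X: FIRST \ {ε} = { ',', 'num' } — disjoint from FOLLOW(S)
  S → ε: FIRST \ {ε} = { } — disjoint from FOLLOW(S)
  S → D: FIRST \ {ε} = { ';', 'num' } — disjoint from FOLLOW(S)

X has no nullable alternative, so no FIRST/FOLLOW check is needed there.

No FIRST/FOLLOW conflicts found.

Answer: No FIRST/FOLLOW conflicts.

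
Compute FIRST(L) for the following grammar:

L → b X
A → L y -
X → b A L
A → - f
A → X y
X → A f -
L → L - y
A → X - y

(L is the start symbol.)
To compute FIRST(L), examine every production with L on the left-hand side, reading each right-hand side left to right until a non-nullable symbol is reached.

From L → b X:
  - b is a terminal: add 'b' and stop
From L → L - y:
  - L is the symbol being defined: contributes nothing new
    L is not nullable, so stop

Collecting: FIRST(L) = { 'b' }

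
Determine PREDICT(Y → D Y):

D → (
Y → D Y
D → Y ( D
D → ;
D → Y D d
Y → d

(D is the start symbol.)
PREDICT(Y → D Y) = (FIRST(RHS) \ {ε}) ∪ (FOLLOW(Y) if ε ∈ FIRST(RHS), i.e. RHS ⇒* ε)
FIRST(D) = { '(', ';', 'd' }
FIRST(D Y) = { '(', ';', 'd' }
ε ∉ FIRST(D Y), so FOLLOW(Y) is not added.
PREDICT(Y → D Y) = { '(', ';', 'd' }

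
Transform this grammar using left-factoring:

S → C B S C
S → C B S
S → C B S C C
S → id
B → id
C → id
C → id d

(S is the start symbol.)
Left-factoring transforms A → αβ₁ | αβ₂ into A → αA' and A' → β₁ | β₂
(α is the longest common prefix among the alternatives). Repeat until
no nonterminal has two alternatives with a common prefix.

Round 1: S has alternatives sharing prefix 'C B S'. Introduce S': S → C B S S'
  Add: S' → C
  Add: S' → ε
  Add: S' → C C

Round 2: S' has alternatives sharing prefix 'C'. Introduce S'': S' → C S''
  Add: S'' → ε
  Add: S'' → C

Round 3: C has alternatives sharing prefix 'id'. Introduce C': C → id C'
  Add: C' → ε
  Add: C' → d

No remaining common prefixes — done.

Resulting grammar:
S → C B S S'
S' → C S''
S'' → ε
S'' → C
S' → ε
S → id
B → id
C → id C'
C' → ε
C' → d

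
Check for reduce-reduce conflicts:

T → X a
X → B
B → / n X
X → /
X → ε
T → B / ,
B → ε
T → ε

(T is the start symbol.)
A reduce-reduce conflict occurs when an LR(0) state has two complete items [A → α .] and [B → β .] — both call for a reduction, and with no lookahead the parser cannot choose between them.

Augment with T' → T and build the canonical LR(0) collection (I0 = CLOSURE({[T' → . T]}), then GOTO on every symbol after a dot until no new states appear). It has 11 states:
  I0: { [B → . / n X], [B → .], [T → . B / ,], [T → . X a], [T → .], [T' → . T], [X → . /], [X → . B], [X → .] }  — shift, 3 reduces
  I1: { [B → / . n X], [X → / .] }  — shift, reduce
  I2: { [T → B . / ,], [X → B .] }  — shift, reduce
  I3: { [T' → T .] }  — accept
  I4: { [T → X . a] }  — shift
  I5: { [T → X a .] }  — reduce
  I6: { [T → B / . ,] }  — shift
  I7: { [T → B / , .] }  — reduce
  I8: { [B → . / n X], [B → .], [B → / n . X], [X → . /], [X → . B], [X → .] }  — shift, 2 reduces
  I9: { [X → B .] }  — reduce
  I10: { [B → / n X .] }  — reduce

I0 contains complete items [B → .], [T → .], [X → .] — reduce-reduce conflict.
I8 contains complete items [B → .], [X → .] — reduce-reduce conflict.

Answer: Yes — I0: [B → .] vs [T → .]; I8: [B → .] vs [X → .]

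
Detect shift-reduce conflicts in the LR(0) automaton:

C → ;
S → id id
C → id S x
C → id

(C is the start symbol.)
Yes — I3: [C → id .] vs [S → . id id]

A shift-reduce conflict occurs when an LR(0) state has both:
  - a complete (reduce) item [A → α .] (dot at the end), and
  - a shift item [B → β . c γ] (dot before a terminal).

Augment with C' → C and build the canonical LR(0) collection (I0 = CLOSURE({[C' → . C]}), then GOTO on every symbol after a dot until no new states appear). It has 8 states:
  I0: { [C → . ;], [C → . id S x], [C → . id], [C' → . C] }  — shift
  I1: { [C → ; .] }  — reduce
  I2: { [C' → C .] }  — accept
  I3: { [C → id . S x], [C → id .], [S → . id id] }  — shift, reduce
  I4: { [C → id S . x] }  — shift
  I5: { [S → id . id] }  — shift
  I6: { [S → id id .] }  — reduce
  I7: { [C → id S x .] }  — reduce

I3 contains reduce item [C → id .] and shift item [S → . id id] — shift-reduce conflict.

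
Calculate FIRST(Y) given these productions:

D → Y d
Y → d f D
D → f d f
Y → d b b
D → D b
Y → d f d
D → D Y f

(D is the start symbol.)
{ 'd' }

To compute FIRST(Y), examine every production with Y on the left-hand side, reading each right-hand side left to right until a non-nullable symbol is reached.

From Y → d f D:
  - d is a terminal: add 'd' and stop
From Y → d b b:
  - d is a terminal: add 'd' and stop
From Y → d f d:
  - d is a terminal: add 'd' and stop

Collecting: FIRST(Y) = { 'd' }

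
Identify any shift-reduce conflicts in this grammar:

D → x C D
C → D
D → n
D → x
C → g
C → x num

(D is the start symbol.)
Yes — I3: [D → x .] vs [C → . g]; I7: [D → x .] vs [C → . g]

A shift-reduce conflict occurs when an LR(0) state has both:
  - a complete (reduce) item [A → α .] (dot at the end), and
  - a shift item [B → β . c γ] (dot before a terminal).

Augment with D' → D and build the canonical LR(0) collection (I0 = CLOSURE({[D' → . D]}), then GOTO on every symbol after a dot until no new states appear). It has 10 states:
  I0: { [D → . n], [D → . x C D], [D → . x], [D' → . D] }  — shift
  I1: { [D' → D .] }  — accept
  I2: { [D → n .] }  — reduce
  I3: { [C → . D], [C → . g], [C → . x num], [D → . n], [D → . x C D], [D → . x], [D → x . C D], [D → x .] }  — shift, reduce
  I4: { [D → . n], [D → . x C D], [D → . x], [D → x C . D] }  — shift
  I5: { [C → D .] }  — reduce
  I6: { [C → g .] }  — reduce
  I7: { [C → . D], [C → . g], [C → . x num], [C → x . num], [D → . n], [D → . x C D], [D → . x], [D → x . C D], [D → x .] }  — shift, reduce
  I8: { [C → x num .] }  — reduce
  I9: { [D → x C D .] }  — reduce

I3 contains reduce item [D → x .] and shift items [C → . g], [C → . x num], [D → . n], [D → . x], [D → . x C D] — shift-reduce conflict.
I7 contains reduce item [D → x .] and shift items [C → . g], [C → . x num], [C → x . num], [D → . n], [D → . x], [D → . x C D] — shift-reduce conflict.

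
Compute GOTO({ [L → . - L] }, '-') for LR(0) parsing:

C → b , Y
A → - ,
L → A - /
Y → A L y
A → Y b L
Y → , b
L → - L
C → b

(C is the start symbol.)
{ [A → . - ,], [A → . Y b L], [L → - . L], [L → . - L], [L → . A - /], [Y → . , b], [Y → . A L y] }

GOTO(I, '-') = CLOSURE({ [A → αX.β] : [A → α.Xβ] ∈ I, X = '-' })

Items with dot before '-', with the dot advanced:
  [L → . - L] → [L → - . L]
Closure of the advanced items:
  [L → - . L] has the dot before L: add [L → . A - /], [L → . - L]
  [L → . A - /] has the dot before A: add [A → . - ,], [A → . Y b L]
  [A → . Y b L] has the dot before Y: add [Y → . A L y], [Y → . , b]

GOTO = { [A → . - ,], [A → . Y b L], [L → - . L], [L → . - L], [L → . A - /], [Y → . , b], [Y → . A L y] }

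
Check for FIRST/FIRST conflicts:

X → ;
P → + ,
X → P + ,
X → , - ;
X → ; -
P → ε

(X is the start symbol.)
Yes. X → ';' / X → ';' '-' on { ';' }

A FIRST/FIRST conflict occurs when two productions N → α and N → β for the same non-terminal have FIRST(α) ∩ FIRST(β) ≠ ∅ (with ε ∈ FIRST of a nullable right-hand side, so two nullable alternatives also conflict).

FIRST sets of the non-terminals at (or reachable through a nullable prefix from) the front of some alternative:
  FIRST(P) = { '+', ε }

Productions for X:
  X → ;: FIRST = { ';' }
  X → P + ,: FIRST = { '+' }
  X → , - ;: FIRST = { ',' }
  X → ; -: FIRST = { ';' }
Productions for P:
  P → + ,: FIRST = { '+' }
  P → ε: FIRST = { ε }

Conflict for X: X → ; and X → ; -
  Overlap: { ';' }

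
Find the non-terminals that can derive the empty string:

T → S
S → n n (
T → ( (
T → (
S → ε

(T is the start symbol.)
A non-terminal is nullable if it can derive ε (the empty string): either it has an ε-production, or it has a production whose right-hand side consists entirely of nullable non-terminals.

ε-productions: S → ε
So S is immediately nullable.
T → S: every symbol on the right is nullable, so T is nullable too.
Every non-terminal is now nullable.
Nullable = { 'S', 'T' }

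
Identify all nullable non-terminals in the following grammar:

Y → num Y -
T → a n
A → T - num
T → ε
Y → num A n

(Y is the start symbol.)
{ 'T' }

ε-productions: T → ε
So T is immediately nullable.
No further non-terminal can be added: every production for the remaining non-terminals contains a terminal or a non-nullable non-terminal.
Nullable = { 'T' }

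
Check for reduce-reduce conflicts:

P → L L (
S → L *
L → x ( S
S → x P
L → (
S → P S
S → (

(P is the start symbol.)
A reduce-reduce conflict occurs when an LR(0) state has two complete items [A → α .] and [B → β .] — both call for a reduction, and with no lookahead the parser cannot choose between them.

Augment with P' → P and build the canonical LR(0) collection (I0 = CLOSURE({[P' → . P]}), then GOTO on every symbol after a dot until no new states appear). It has 17 states:
  I0: { [L → . (], [L → . x ( S], [P → . L L (], [P' → . P] }  — shift
  I1: { [L → ( .] }  — reduce
  I2: { [L → . (], [L → . x ( S], [P → L . L (] }  — shift
  I3: { [P' → P .] }  — accept
  I4: { [L → x . ( S] }  — shift
  I5: { [L → . (], [L → . x ( S], [L → x ( . S], [P → . L L (], [S → . (], [S → . L *], [S → . P S], [S → . x P] }  — shift
  I6: { [L → ( .], [S → ( .] }  — 2 reduces
  I7: { [L → . (], [L → . x ( S], [P → L . L (], [S → L . *] }  — shift
  I8: { [L → . (], [L → . x ( S], [P → . L L (], [S → . (], [S → . L *], [S → . P S], [S → . x P], [S → P . S] }  — shift
  I9: { [L → x ( S .] }  — reduce
  I10: { [L → . (], [L → . x ( S], [L → x . ( S], [P → . L L (], [S → x . P] }  — shift
  I11: { [L → ( .], [L → . (], [L → . x ( S], [L → x ( . S], [P → . L L (], [S → . (], [S → . L *], [S → . P S], [S → . x P] }  — shift, reduce
  I12: { [S → x P .] }  — reduce
  I13: { [S → P S .] }  — reduce
  I14: { [S → L * .] }  — reduce
  I15: { [P → L L . (] }  — shift
  I16: { [P → L L ( .] }  — reduce

I6 contains complete items [L → ( .], [S → ( .] — reduce-reduce conflict.

Answer: Yes — I6: [L → ( .] vs [S → ( .]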